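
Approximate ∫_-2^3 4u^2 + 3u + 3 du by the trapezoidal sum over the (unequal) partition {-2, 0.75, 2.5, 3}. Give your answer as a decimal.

Subinterval widths: 2.75, 1.75, 0.5.
f(-2) = 13, f(0.75) = 7.5, f(2.5) = 35.5, f(3) = 48.
On each subinterval the trapezoid contributes (Δu_i/2)·[f(u_{i-1}) + f(u_i)].
Sum = 86.6875.

86.6875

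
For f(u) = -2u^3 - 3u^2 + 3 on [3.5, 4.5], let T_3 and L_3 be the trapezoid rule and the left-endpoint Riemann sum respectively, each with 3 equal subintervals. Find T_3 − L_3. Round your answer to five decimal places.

T_3 = -175.75.
L_3 ≈ -155.6666667.
T_3 − L_3 ≈ -20.08333.

-20.08333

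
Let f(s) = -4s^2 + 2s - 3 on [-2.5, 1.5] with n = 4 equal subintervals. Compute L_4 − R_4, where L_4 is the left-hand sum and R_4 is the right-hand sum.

L_4 = -56.
R_4 = -32.
L_4 − R_4 = -24.

-24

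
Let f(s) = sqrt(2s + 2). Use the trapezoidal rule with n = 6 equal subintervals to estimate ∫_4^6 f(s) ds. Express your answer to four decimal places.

6.9197

Δs = (6 − 4)/6 = 1/3.
f(4) ≈ 3.1623, f(13/3) ≈ 3.2660, f(14/3) ≈ 3.3665, f(5) ≈ 3.4641, f(16/3) ≈ 3.5590, f(17/3) ≈ 3.6515, f(6) ≈ 3.7417.
T_6 = (Δs/2)·[f(s_0) + 2f(s_1) + ... + 2f(s_{5}) + f(s_6)].
Sum ≈ 6.9197.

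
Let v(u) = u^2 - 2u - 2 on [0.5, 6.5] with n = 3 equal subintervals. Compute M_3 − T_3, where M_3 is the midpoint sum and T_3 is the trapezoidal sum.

-6

M_3 = 35.5.
T_3 = 41.5.
M_3 − T_3 = -6.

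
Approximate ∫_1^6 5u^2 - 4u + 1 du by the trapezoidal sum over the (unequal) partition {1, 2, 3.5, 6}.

Subinterval widths: 1, 1.5, 2.5.
f(1) = 2, f(2) = 13, f(3.5) = 48.25, f(6) = 157.
On each subinterval the trapezoid contributes (Δu_i/2)·[f(u_{i-1}) + f(u_i)].
Sum = 310.

310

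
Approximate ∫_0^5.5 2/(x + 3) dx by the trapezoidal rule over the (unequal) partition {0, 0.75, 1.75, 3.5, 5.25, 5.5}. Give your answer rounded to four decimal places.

2.1059

Subinterval widths: 0.75, 1, 1.75, 1.75, 0.25.
f(0) = 2/3, f(0.75) = 8/15, f(1.75) = 8/19, f(3.5) = 4/13, f(5.25) = 8/33, f(5.5) = 4/17.
On each subinterval the trapezoid contributes (Δx_i/2)·[f(x_{i-1}) + f(x_i)].
Sum ≈ 2.1059.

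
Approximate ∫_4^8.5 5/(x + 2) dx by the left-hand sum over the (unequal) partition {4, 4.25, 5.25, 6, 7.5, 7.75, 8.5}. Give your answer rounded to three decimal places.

Subinterval widths: 0.25, 1, 0.75, 1.5, 0.25, 0.75.
Left endpoints: 4, 4.25, 5.25, 6, 7.5, 7.75.
f(4) = 5/6, f(4.25) = 0.8, f(5.25) = 20/29, f(6) = 0.625, f(7.5) = 10/19, f(7.75) = 20/39.
Sum = Σ Δx_i · f(x_i).
Sum ≈ 2.979.

2.979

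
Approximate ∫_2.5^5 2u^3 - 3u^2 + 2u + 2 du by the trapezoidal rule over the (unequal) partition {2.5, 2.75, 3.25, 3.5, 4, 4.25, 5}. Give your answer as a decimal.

Subinterval widths: 0.25, 0.5, 0.25, 0.5, 0.25, 0.75.
f(2.5) = 19.5, f(2.75) = 26.40625, f(3.25) = 45.46875, f(3.5) = 58, f(4) = 90, f(4.25) = 109.84375, f(5) = 187.
On each subinterval the trapezoid contributes (Δu_i/2)·[f(u_{i-1}) + f(u_i)].
Sum = 209.9375.

209.9375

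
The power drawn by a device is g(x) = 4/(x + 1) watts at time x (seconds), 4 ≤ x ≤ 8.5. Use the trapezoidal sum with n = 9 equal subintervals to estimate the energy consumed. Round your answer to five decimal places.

2.56982

Δx = (8.5 − 4)/9 = 0.5.
g(4) = 0.8, g(4.5) = 8/11, g(5) = 2/3, g(5.5) = 8/13, g(6) = 4/7, g(6.5) = 8/15, g(7) = 0.5, g(7.5) = 8/17, g(8) = 4/9, g(8.5) = 8/19.
T_9 = (Δx/2)·[g(x_0) + 2g(x_1) + ... + 2g(x_{8}) + g(x_9)].
Sum ≈ 2.56982.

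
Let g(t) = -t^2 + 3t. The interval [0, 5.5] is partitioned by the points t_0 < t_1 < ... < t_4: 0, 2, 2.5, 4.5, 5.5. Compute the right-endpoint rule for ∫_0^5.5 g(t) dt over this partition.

Subinterval widths: 2, 0.5, 2, 1.
Right endpoints: 2, 2.5, 4.5, 5.5.
g(2) = 2, g(2.5) = 1.25, g(4.5) = -6.75, g(5.5) = -13.75.
Sum = Σ Δt_i · g(t_i).
Sum = -22.625.

-22.625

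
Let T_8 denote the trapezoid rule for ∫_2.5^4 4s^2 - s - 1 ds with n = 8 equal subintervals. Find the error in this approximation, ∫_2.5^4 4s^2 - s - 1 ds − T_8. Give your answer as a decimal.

-0.03515625

Exact integral: ∫_2.5^4 f(s) ds = 58.125.
T_8 = 58.16015625.
Error = 58.125 − 58.16015625 = -0.03515625.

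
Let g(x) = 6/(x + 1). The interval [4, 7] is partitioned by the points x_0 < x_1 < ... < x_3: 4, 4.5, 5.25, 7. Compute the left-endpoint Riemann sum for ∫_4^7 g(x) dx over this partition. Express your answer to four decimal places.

Subinterval widths: 0.5, 0.75, 1.75.
Left endpoints: 4, 4.5, 5.25.
g(4) = 1.2, g(4.5) = 12/11, g(5.25) = 0.96.
Sum = Σ Δx_i · g(x_i).
Sum ≈ 3.0982.

3.0982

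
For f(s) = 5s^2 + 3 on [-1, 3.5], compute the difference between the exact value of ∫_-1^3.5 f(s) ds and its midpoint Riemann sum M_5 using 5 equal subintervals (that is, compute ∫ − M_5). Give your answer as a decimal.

Exact integral: ∫_-1^3.5 f(s) ds = 86.625.
M_5 = 85.10625.
Error = 86.625 − 85.10625 = 1.51875.

1.51875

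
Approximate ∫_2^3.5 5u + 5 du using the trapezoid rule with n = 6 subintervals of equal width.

28.125

Δu = (3.5 − 2)/6 = 0.25.
f(2) = 15, f(2.25) = 16.25, f(2.5) = 17.5, f(2.75) = 18.75, f(3) = 20, f(3.25) = 21.25, f(3.5) = 22.5.
T_6 = (Δu/2)·[f(u_0) + 2f(u_1) + ... + 2f(u_{5}) + f(u_6)].
Sum = 28.125.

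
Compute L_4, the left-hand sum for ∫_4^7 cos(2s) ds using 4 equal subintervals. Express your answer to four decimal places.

-0.1053

Δs = (7 − 4)/4 = 0.75.
Left endpoints: 4, 4.75, 5.5, 6.25.
f(4) ≈ -0.1455, f(4.75) ≈ -0.9972, f(5.5) ≈ 0.0044, f(6.25) ≈ 0.9978.
Sum = Δs · [f(4) + f(4.75) + f(5.5) + f(6.25)].
Sum ≈ -0.1053.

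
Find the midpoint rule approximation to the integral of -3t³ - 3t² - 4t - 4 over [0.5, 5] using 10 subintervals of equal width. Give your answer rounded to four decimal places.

Δt = (5 − 0.5)/10 = 0.45.
Midpoints: 0.725, 1.175, 1.625, 2.075, 2.525, 2.975, 3.425, 3.875, 4.325, 4.775.
f(0.725) = -615687/64000, f(1.175) = -1133349/64000, f(1.625) = -16023/512, f(2.075) = -3329241/64000, f(2.525) = -5217423/64000, f(2.975) = -7772397/64000, f(3.425) = -11099139/64000, f(3.875) = -122421/512, f(4.325) = -20487831/64000, f(4.775) = -26759733/64000.
Sum = Δt · [f(0.725) + f(1.175) + f(1.625) + ...].
Sum ≈ -658.9709.

-658.9709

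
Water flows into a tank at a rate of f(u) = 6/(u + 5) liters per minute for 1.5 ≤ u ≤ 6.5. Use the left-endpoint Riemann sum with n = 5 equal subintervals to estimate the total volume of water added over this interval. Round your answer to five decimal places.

3.63197

Δu = (6.5 − 1.5)/5 = 1.
Left endpoints: 1.5, 2.5, 3.5, 4.5, 5.5.
f(1.5) = 12/13, f(2.5) = 0.8, f(3.5) = 12/17, f(4.5) = 12/19, f(5.5) = 4/7.
Sum = Δu · [f(1.5) + f(2.5) + f(3.5) + f(4.5) + f(5.5)].
Sum ≈ 3.63197.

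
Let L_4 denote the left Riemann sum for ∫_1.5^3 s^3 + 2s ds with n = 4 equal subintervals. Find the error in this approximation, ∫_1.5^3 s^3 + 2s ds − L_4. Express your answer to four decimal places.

4.7549

Exact integral: ∫_1.5^3 f(s) ds = 25.734375.
L_4 ≈ 20.979492.
Error ≈ 25.734375 − 20.979492 ≈ 4.7549.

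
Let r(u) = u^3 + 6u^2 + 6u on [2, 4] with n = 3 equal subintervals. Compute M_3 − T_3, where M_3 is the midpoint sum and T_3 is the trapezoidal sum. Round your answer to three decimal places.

M_3 ≈ 206.88889.
T_3 ≈ 210.22222.
M_3 − T_3 ≈ -3.333.

-3.333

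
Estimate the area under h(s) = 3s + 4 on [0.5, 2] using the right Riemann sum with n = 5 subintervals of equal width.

12.3

Δs = (2 − 0.5)/5 = 0.3.
Right endpoints: 0.8, 1.1, 1.4, 1.7, 2.
h(0.8) = 6.4, h(1.1) = 7.3, h(1.4) = 8.2, h(1.7) = 9.1, h(2) = 10.
Sum = Δs · [h(0.8) + h(1.1) + h(1.4) + h(1.7) + h(2)].
Sum = 12.3.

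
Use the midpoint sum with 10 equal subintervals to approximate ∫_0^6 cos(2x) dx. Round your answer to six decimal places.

Δx = (6 − 0)/10 = 0.6.
Midpoints: 0.3, 0.9, 1.5, 2.1, 2.7, 3.3, 3.9, 4.5, 5.1, 5.7.
f(0.3) ≈ 0.825336, f(0.9) ≈ -0.227202, f(1.5) ≈ -0.989992, f(2.1) ≈ -0.490261, f(2.7) ≈ 0.634693, f(3.3) ≈ 0.950233, f(3.9) ≈ 0.053955, f(4.5) ≈ -0.911130, f(5.1) ≈ -0.714266, f(5.7) ≈ 0.393491.
Sum = Δx · [f(0.3) + f(0.9) + f(1.5) + ...].
Sum ≈ -0.285086.

-0.285086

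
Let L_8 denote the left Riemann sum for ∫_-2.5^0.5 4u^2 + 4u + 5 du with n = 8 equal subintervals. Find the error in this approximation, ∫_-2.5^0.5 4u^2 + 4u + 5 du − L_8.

-2.53125

Exact integral: ∫_-2.5^0.5 f(u) du = 24.
L_8 = 26.53125.
Error = 24 − 26.53125 = -2.53125.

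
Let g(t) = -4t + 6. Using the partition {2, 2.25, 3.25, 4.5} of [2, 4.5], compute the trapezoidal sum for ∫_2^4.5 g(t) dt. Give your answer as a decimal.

-17.5

Subinterval widths: 0.25, 1, 1.25.
g(2) = -2, g(2.25) = -3, g(3.25) = -7, g(4.5) = -12.
On each subinterval the trapezoid contributes (Δt_i/2)·[g(t_{i-1}) + g(t_i)].
Sum = -17.5.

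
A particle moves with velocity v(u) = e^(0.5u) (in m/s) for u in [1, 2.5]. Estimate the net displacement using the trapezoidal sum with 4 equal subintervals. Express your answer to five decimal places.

3.69403

Δu = (2.5 − 1)/4 = 0.375.
v(1) ≈ 1.64872, v(1.375) ≈ 1.98874, v(1.75) ≈ 2.39888, v(2.125) ≈ 2.89360, v(2.5) ≈ 3.49034.
T_4 = (Δu/2)·[v(u_0) + 2v(u_1) + 2v(u_2) + 2v(u_3) + v(u_4)].
Sum ≈ 3.69403.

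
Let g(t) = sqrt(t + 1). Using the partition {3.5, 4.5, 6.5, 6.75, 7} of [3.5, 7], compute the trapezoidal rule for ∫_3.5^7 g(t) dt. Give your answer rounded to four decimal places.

Subinterval widths: 1, 2, 0.25, 0.25.
g(3.5) ≈ 2.1213, g(4.5) ≈ 2.3452, g(6.5) ≈ 2.7386, g(6.75) ≈ 2.7839, g(7) ≈ 2.8284.
On each subinterval the trapezoid contributes (Δt_i/2)·[g(t_{i-1}) + g(t_i)].
Sum ≈ 8.7089.

8.7089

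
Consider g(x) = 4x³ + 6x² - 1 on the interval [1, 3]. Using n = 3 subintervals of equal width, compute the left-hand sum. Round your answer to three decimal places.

83.778

Δx = (3 − 1)/3 = 2/3.
Left endpoints: 1, 5/3, 7/3.
g(1) = 9, g(5/3) = 923/27, g(7/3) = 2227/27.
Sum = Δx · [g(1) + g(5/3) + g(7/3)].
Sum ≈ 83.778.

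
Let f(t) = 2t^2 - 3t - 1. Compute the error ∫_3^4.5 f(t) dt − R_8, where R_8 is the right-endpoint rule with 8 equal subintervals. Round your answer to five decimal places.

-1.70508

Exact integral: ∫_3^4.5 f(t) dt = 24.375.
R_8 ≈ 26.0800781.
Error ≈ 24.375 − 26.0800781 ≈ -1.70508.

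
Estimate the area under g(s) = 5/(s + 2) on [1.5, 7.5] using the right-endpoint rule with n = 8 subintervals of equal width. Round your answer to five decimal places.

4.67075

Δs = (7.5 − 1.5)/8 = 0.75.
Right endpoints: 2.25, 3, 3.75, 4.5, 5.25, 6, 6.75, 7.5.
g(2.25) = 20/17, g(3) = 1, g(3.75) = 20/23, g(4.5) = 10/13, g(5.25) = 20/29, g(6) = 0.625, g(6.75) = 4/7, g(7.5) = 10/19.
Sum = Δs · [g(2.25) + g(3) + g(3.75) + ...].
Sum ≈ 4.67075.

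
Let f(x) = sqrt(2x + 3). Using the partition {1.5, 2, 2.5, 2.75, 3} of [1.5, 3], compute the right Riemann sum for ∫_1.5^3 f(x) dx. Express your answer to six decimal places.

Subinterval widths: 0.5, 0.5, 0.25, 0.25.
Right endpoints: 2, 2.5, 2.75, 3.
f(2) ≈ 2.645751, f(2.5) ≈ 2.828427, f(2.75) ≈ 2.915476, f(3) ≈ 3.000000.
Sum = Σ Δx_i · f(x_i).
Sum ≈ 4.215958.

4.215958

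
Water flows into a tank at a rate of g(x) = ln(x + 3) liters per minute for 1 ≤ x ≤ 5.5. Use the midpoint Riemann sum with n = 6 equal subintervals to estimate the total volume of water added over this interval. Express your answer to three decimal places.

8.148

Δx = (5.5 − 1)/6 = 0.75.
Midpoints: 1.375, 2.125, 2.875, 3.625, 4.375, 5.125.
g(1.375) ≈ 1.476, g(2.125) ≈ 1.634, g(2.875) ≈ 1.771, g(3.625) ≈ 1.891, g(4.375) ≈ 1.998, g(5.125) ≈ 2.095.
Sum = Δx · [g(1.375) + g(2.125) + g(2.875) + ...].
Sum ≈ 8.148.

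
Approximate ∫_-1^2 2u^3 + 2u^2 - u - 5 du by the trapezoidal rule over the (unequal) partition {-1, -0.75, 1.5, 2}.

Subinterval widths: 0.25, 2.25, 0.5.
f(-1) = -4, f(-0.75) = -3.96875, f(1.5) = 4.75, f(2) = 17.
On each subinterval the trapezoid contributes (Δu_i/2)·[f(u_{i-1}) + f(u_i)].
Sum = 5.3203125.

5.3203125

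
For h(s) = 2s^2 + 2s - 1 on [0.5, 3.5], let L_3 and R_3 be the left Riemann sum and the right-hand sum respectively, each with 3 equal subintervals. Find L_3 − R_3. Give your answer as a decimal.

-30

L_3 = 23.5.
R_3 = 53.5.
L_3 − R_3 = -30.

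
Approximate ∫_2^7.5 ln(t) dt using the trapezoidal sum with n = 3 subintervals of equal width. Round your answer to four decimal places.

Δt = (7.5 − 2)/3 = 11/6.
f(2) ≈ 0.6931, f(23/6) ≈ 1.3437, f(17/3) ≈ 1.7346, f(7.5) ≈ 2.0149.
T_3 = (Δt/2)·[f(t_0) + 2f(t_1) + 2f(t_2) + f(t_3)].
Sum ≈ 8.1260.

8.1260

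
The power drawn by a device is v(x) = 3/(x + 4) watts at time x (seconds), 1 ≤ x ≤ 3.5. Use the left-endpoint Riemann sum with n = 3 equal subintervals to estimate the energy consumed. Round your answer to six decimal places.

Δx = (3.5 − 1)/3 = 5/6.
Left endpoints: 1, 11/6, 8/3.
v(1) = 0.6, v(11/6) = 18/35, v(8/3) = 0.45.
Sum = Δx · [v(1) + v(11/6) + v(8/3)].
Sum ≈ 1.303571.

1.303571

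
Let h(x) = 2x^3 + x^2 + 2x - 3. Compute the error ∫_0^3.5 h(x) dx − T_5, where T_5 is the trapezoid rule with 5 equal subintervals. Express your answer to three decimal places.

-3.287

Exact integral: ∫_0^3.5 h(x) dx ≈ 91.07292.
T_5 = 94.36.
Error ≈ 91.07292 − 94.36 ≈ -3.287.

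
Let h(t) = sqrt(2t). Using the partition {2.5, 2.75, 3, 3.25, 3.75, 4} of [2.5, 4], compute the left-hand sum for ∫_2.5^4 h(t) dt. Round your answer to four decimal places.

3.7171

Subinterval widths: 0.25, 0.25, 0.25, 0.5, 0.25.
Left endpoints: 2.5, 2.75, 3, 3.25, 3.75.
h(2.5) ≈ 2.2361, h(2.75) ≈ 2.3452, h(3) ≈ 2.4495, h(3.25) ≈ 2.5495, h(3.75) ≈ 2.7386.
Sum = Σ Δt_i · h(t_i).
Sum ≈ 3.7171.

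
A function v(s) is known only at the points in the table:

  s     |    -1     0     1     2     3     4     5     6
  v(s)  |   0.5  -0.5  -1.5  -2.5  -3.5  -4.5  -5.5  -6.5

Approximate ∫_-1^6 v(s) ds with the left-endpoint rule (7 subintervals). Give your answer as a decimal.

Δs = 1.
Sum = 1·[0.5 + (-0.5) + (-1.5) + (-2.5) + (-3.5) + (-4.5) + (-5.5)] = -17.5.

-17.5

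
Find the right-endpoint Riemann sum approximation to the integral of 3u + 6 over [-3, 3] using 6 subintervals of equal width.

Δu = (3 − (-3))/6 = 1.
Right endpoints: -2, -1, 0, 1, 2, 3.
f(-2) = 0, f(-1) = 3, f(0) = 6, f(1) = 9, f(2) = 12, f(3) = 15.
Sum = Δu · [f(-2) + f(-1) + f(0) + ...].
Sum = 45.

45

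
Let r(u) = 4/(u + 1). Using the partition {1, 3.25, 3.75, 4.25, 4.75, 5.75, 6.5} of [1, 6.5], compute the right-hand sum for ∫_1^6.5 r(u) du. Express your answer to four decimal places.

Subinterval widths: 2.25, 0.5, 0.5, 0.5, 1, 0.75.
Right endpoints: 3.25, 3.75, 4.25, 4.75, 5.75, 6.5.
r(3.25) = 16/17, r(3.75) = 16/19, r(4.25) = 16/21, r(4.75) = 16/23, r(5.75) = 16/27, r(6.5) = 8/15.
Sum = Σ Δu_i · r(u_i).
Sum ≈ 4.2601.

4.2601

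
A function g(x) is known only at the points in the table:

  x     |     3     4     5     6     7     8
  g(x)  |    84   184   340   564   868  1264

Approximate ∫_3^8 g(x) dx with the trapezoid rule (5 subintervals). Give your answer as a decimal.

Δx = 1.
T_5 = (1/2)·[84 + 2·184 + 2·340 + 2·564 + 2·868 + 1264] = 2630.

2630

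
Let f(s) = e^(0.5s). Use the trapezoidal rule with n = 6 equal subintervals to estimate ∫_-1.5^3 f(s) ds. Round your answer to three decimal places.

8.112

Δs = (3 − (-1.5))/6 = 0.75.
f(-1.5) ≈ 0.472, f(-0.75) ≈ 0.687, f(0) ≈ 1.000, f(0.75) ≈ 1.455, f(1.5) ≈ 2.117, f(2.25) ≈ 3.080, f(3) ≈ 4.482.
T_6 = (Δs/2)·[f(s_0) + 2f(s_1) + ... + 2f(s_{5}) + f(s_6)].
Sum ≈ 8.112.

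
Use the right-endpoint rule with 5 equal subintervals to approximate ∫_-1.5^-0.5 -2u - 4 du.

-2.2

Δu = (-0.5 − (-1.5))/5 = 0.2.
Right endpoints: -1.3, -1.1, -0.9, -0.7, -0.5.
f(-1.3) = -1.4, f(-1.1) = -1.8, f(-0.9) = -2.2, f(-0.7) = -2.6, f(-0.5) = -3.
Sum = Δu · [f(-1.3) + f(-1.1) + f(-0.9) + f(-0.7) + f(-0.5)].
Sum = -2.2.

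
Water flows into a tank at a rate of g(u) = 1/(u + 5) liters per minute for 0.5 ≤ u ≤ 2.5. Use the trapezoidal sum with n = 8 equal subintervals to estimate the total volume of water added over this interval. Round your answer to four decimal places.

Δu = (2.5 − 0.5)/8 = 0.25.
g(0.5) = 2/11, g(0.75) = 4/23, g(1) = 1/6, g(1.25) = 0.16, g(1.5) = 2/13, g(1.75) = 4/27, g(2) = 1/7, g(2.25) = 4/29, g(2.5) = 2/15.
T_8 = (Δu/2)·[g(u_0) + 2g(u_1) + ... + 2g(u_{7}) + g(u_8)].
Sum ≈ 0.3102.

0.3102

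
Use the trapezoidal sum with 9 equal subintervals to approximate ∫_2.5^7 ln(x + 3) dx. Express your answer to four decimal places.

9.1480

Δx = (7 − 2.5)/9 = 0.5.
f(2.5) ≈ 1.7047, f(3) ≈ 1.7918, f(3.5) ≈ 1.8718, f(4) ≈ 1.9459, f(4.5) ≈ 2.0149, f(5) ≈ 2.0794, f(5.5) ≈ 2.1401, f(6) ≈ 2.1972, f(6.5) ≈ 2.2513, f(7) ≈ 2.3026.
T_9 = (Δx/2)·[f(x_0) + 2f(x_1) + ... + 2f(x_{8}) + f(x_9)].
Sum ≈ 9.1480.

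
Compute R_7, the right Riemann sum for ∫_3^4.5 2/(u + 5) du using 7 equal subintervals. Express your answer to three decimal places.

0.340

Δu = (4.5 − 3)/7 = 3/14.
Right endpoints: 45/14, 24/7, 51/14, 27/7, 57/14, 30/7, 4.5.
f(45/14) = 28/115, f(24/7) = 14/59, f(51/14) = 28/121, f(27/7) = 7/31, f(57/14) = 28/127, f(30/7) = 14/65, f(4.5) = 4/19.
Sum = Δu · [f(45/14) + f(24/7) + f(51/14) + ...].
Sum ≈ 0.340.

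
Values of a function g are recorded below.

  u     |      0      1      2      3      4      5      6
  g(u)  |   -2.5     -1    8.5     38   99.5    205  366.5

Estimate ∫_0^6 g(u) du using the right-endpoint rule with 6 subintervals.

716.5

Δu = 1.
Sum = 1·[(-1) + 8.5 + 38 + 99.5 + 205 + 366.5] = 716.5.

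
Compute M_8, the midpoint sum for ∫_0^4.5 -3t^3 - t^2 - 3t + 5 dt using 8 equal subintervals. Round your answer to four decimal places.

-343.2755

Δt = (4.5 − 0)/8 = 0.5625.
Midpoints: 0.28125, 0.84375, 1.40625, 1.96875, 2.53125, 3.09375, 3.65625, 4.21875.
f(0.28125) = 131413/32768, f(0.84375) = -1481/32768, f(1.40625) = -312575/32768, f(1.96875) = -906845/32768, f(2.53125) = -1889267/32768, f(3.09375) = -3364817/32768, f(3.65625) = -5438471/32768, f(4.21875) = -8215205/32768.
Sum = Δt · [f(0.28125) + f(0.84375) + f(1.40625) + ...].
Sum ≈ -343.2755.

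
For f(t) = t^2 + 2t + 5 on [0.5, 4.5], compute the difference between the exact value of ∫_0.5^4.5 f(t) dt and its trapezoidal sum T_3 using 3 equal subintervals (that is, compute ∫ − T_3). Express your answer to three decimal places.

-1.185

Exact integral: ∫_0.5^4.5 f(t) dt ≈ 70.33333.
T_3 ≈ 71.51852.
Error ≈ 70.33333 − 71.51852 ≈ -1.185.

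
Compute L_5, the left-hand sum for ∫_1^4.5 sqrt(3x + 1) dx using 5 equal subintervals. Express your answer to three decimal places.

Δx = (4.5 − 1)/5 = 0.7.
Left endpoints: 1, 1.7, 2.4, 3.1, 3.8.
f(1) ≈ 2.000, f(1.7) ≈ 2.470, f(2.4) ≈ 2.864, f(3.1) ≈ 3.209, f(3.8) ≈ 3.521.
Sum = Δx · [f(1) + f(1.7) + f(2.4) + f(3.1) + f(3.8)].
Sum ≈ 9.845.

9.845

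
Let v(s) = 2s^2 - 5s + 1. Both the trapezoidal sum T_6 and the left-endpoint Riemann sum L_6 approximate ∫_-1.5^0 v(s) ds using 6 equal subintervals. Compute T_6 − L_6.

-1.5

T_6 = 9.40625.
L_6 = 10.90625.
T_6 − L_6 = -1.5.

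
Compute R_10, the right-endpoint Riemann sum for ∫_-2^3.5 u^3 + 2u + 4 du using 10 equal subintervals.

81.40515625

Δu = (3.5 − (-2))/10 = 0.55.
Right endpoints: -1.45, -0.9, -0.35, 0.2, 0.75, 1.3, 1.85, 2.4, 2.95, 3.5.
f(-1.45) = -1.948625, f(-0.9) = 1.471, f(-0.35) = 3.257125, f(0.2) = 4.408, f(0.75) = 5.921875, f(1.3) = 8.797, f(1.85) = 14.031625, f(2.4) = 22.624, f(2.95) = 35.572375, f(3.5) = 53.875.
Sum = Δu · [f(-1.45) + f(-0.9) + f(-0.35) + ...].
Sum = 81.40515625.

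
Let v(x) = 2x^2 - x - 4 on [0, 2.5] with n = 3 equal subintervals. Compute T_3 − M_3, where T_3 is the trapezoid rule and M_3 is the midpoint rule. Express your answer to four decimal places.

0.8681

T_3 ≈ -2.129630.
M_3 ≈ -2.997685.
T_3 − M_3 ≈ 0.8681.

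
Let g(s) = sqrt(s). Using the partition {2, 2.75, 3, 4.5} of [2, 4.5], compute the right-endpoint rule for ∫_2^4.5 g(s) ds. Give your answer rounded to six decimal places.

Subinterval widths: 0.75, 0.25, 1.5.
Right endpoints: 2.75, 3, 4.5.
g(2.75) ≈ 1.658312, g(3) ≈ 1.732051, g(4.5) ≈ 2.121320.
Sum = Σ Δs_i · g(s_i).
Sum ≈ 4.858728.

4.858728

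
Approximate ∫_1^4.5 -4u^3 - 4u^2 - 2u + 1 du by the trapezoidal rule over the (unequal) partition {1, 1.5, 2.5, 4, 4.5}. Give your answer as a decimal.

Subinterval widths: 0.5, 1, 1.5, 0.5.
f(1) = -9, f(1.5) = -24.5, f(2.5) = -91.5, f(4) = -327, f(4.5) = -453.5.
On each subinterval the trapezoid contributes (Δu_i/2)·[f(u_{i-1}) + f(u_i)].
Sum = -575.375.

-575.375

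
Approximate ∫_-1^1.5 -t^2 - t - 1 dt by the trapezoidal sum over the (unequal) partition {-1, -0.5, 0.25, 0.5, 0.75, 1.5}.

Subinterval widths: 0.5, 0.75, 0.25, 0.25, 0.75.
f(-1) = -1, f(-0.5) = -0.75, f(0.25) = -1.3125, f(0.5) = -1.75, f(0.75) = -2.3125, f(1.5) = -4.75.
On each subinterval the trapezoid contributes (Δt_i/2)·[f(t_{i-1}) + f(t_i)].
Sum = -4.75.

-4.75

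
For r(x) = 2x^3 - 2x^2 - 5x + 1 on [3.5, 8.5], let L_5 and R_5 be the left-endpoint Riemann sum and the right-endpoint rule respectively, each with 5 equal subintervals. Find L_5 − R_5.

L_5 = 1538.75.
R_5 = 2536.25.
L_5 − R_5 = -997.5.

-997.5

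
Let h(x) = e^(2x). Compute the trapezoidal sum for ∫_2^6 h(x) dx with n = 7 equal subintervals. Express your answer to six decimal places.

Δx = (6 − 2)/7 = 4/7.
h(2) ≈ 54.598150, h(18/7) ≈ 171.204225, h(22/7) ≈ 536.847616, h(26/7) ≈ 1683.400996, h(30/7) ≈ 5278.665357, h(34/7) ≈ 16552.388891, h(38/7) ≈ 51903.570219, h(6) ≈ 162754.791419.
T_7 = (Δx/2)·[h(x_0) + 2h(x_1) + ... + 2h(x_{6}) + h(x_7)].
Sum ≈ 90017.584051.

90017.584051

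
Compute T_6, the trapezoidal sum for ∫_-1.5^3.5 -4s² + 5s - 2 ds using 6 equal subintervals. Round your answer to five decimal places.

-48.98148

Δs = (3.5 − (-1.5))/6 = 5/6.
f(-1.5) = -18.5, f(-2/3) = -64/9, f(1/6) = -23/18, f(1) = -1, f(11/6) = -113/18, f(8/3) = -154/9, f(3.5) = -33.5.
T_6 = (Δs/2)·[f(s_0) + 2f(s_1) + ... + 2f(s_{5}) + f(s_6)].
Sum ≈ -48.98148.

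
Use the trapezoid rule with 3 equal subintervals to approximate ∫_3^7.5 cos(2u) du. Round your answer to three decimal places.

0.049

Δu = (7.5 − 3)/3 = 1.5.
f(3) ≈ 0.960, f(4.5) ≈ -0.911, f(6) ≈ 0.844, f(7.5) ≈ -0.760.
T_3 = (Δu/2)·[f(u_0) + 2f(u_1) + 2f(u_2) + f(u_3)].
Sum ≈ 0.049.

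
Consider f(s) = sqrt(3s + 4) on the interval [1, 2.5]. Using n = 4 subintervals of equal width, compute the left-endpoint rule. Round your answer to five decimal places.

Δs = (2.5 − 1)/4 = 0.375.
Left endpoints: 1, 1.375, 1.75, 2.125.
f(1) ≈ 2.64575, f(1.375) ≈ 2.85044, f(1.75) ≈ 3.04138, f(2.125) ≈ 3.22102.
Sum = Δs · [f(1) + f(1.375) + f(1.75) + f(2.125)].
Sum ≈ 4.40947.

4.40947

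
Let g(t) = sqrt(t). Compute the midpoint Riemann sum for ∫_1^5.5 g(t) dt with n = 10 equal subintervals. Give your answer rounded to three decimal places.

7.935

Δt = (5.5 − 1)/10 = 0.45.
Midpoints: 1.225, 1.675, 2.125, 2.575, 3.025, 3.475, 3.925, 4.375, 4.825, 5.275.
g(1.225) ≈ 1.107, g(1.675) ≈ 1.294, g(2.125) ≈ 1.458, g(2.575) ≈ 1.605, g(3.025) ≈ 1.739, g(3.475) ≈ 1.864, g(3.925) ≈ 1.981, g(4.375) ≈ 2.092, g(4.825) ≈ 2.197, g(5.275) ≈ 2.297.
Sum = Δt · [g(1.225) + g(1.675) + g(2.125) + ...].
Sum ≈ 7.935.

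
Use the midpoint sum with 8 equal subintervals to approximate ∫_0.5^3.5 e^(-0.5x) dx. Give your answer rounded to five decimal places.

1.20828

Δx = (3.5 − 0.5)/8 = 0.375.
Midpoints: 0.6875, 1.0625, 1.4375, 1.8125, 2.1875, 2.5625, 2.9375, 3.3125.
f(0.6875) ≈ 0.70911, f(1.0625) ≈ 0.58787, f(1.4375) ≈ 0.48736, f(1.8125) ≈ 0.40404, f(2.1875) ≈ 0.33496, f(2.5625) ≈ 0.27769, f(2.9375) ≈ 0.23021, f(3.3125) ≈ 0.19085.
Sum = Δx · [f(0.6875) + f(1.0625) + f(1.4375) + ...].
Sum ≈ 1.20828.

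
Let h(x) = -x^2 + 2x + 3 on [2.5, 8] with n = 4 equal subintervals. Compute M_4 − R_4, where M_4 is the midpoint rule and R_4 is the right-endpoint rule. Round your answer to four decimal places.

M_4 ≈ -90.341797.
R_4 = -125.08203125.
M_4 − R_4 ≈ 34.7402.

34.7402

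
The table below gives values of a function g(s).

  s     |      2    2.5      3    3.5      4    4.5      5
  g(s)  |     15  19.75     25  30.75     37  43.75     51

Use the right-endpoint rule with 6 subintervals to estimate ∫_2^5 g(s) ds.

103.625

Δs = 0.5.
Sum = 0.5·[19.75 + 25 + 30.75 + 37 + 43.75 + 51] = 103.625.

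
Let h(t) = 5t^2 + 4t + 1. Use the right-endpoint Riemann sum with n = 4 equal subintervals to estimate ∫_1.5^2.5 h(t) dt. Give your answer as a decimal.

Δt = (2.5 − 1.5)/4 = 0.25.
Right endpoints: 1.75, 2, 2.25, 2.5.
h(1.75) = 23.3125, h(2) = 29, h(2.25) = 35.3125, h(2.5) = 42.25.
Sum = Δt · [h(1.75) + h(2) + h(2.25) + h(2.5)].
Sum = 32.46875.

32.46875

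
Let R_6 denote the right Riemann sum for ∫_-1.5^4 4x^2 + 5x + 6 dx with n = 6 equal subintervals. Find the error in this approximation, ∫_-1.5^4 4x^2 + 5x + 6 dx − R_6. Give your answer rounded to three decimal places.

-40.894

Exact integral: ∫_-1.5^4 f(x) dx ≈ 157.20833.
R_6 ≈ 198.10185.
Error ≈ 157.20833 − 198.10185 ≈ -40.894.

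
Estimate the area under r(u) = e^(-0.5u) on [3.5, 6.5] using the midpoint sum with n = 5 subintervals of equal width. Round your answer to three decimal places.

Δu = (6.5 − 3.5)/5 = 0.6.
Midpoints: 3.8, 4.4, 5, 5.6, 6.2.
r(3.8) ≈ 0.150, r(4.4) ≈ 0.111, r(5) ≈ 0.082, r(5.6) ≈ 0.061, r(6.2) ≈ 0.045.
Sum = Δu · [r(3.8) + r(4.4) + r(5) + r(5.6) + r(6.2)].
Sum ≈ 0.269.

0.269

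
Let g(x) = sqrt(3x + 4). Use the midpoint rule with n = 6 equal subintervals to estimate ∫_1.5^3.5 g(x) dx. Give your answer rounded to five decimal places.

6.76340

Δx = (3.5 − 1.5)/6 = 1/3.
Midpoints: 5/3, 2, 7/3, 8/3, 3, 10/3.
g(5/3) ≈ 3.00000, g(2) ≈ 3.16228, g(7/3) ≈ 3.31662, g(8/3) ≈ 3.46410, g(3) ≈ 3.60555, g(10/3) ≈ 3.74166.
Sum = Δx · [g(5/3) + g(2) + g(7/3) + ...].
Sum ≈ 6.76340.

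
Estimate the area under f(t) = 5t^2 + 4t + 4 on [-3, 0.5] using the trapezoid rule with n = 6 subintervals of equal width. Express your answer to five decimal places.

42.70081

Δt = (0.5 − (-3))/6 = 7/12.
f(-3) = 37, f(-29/12) = 3389/144, f(-11/6) = 485/36, f(-1.25) = 6.8125, f(-2/3) = 32/9, f(-1/12) = 533/144, f(0.5) = 7.25.
T_6 = (Δt/2)·[f(t_0) + 2f(t_1) + ... + 2f(t_{5}) + f(t_6)].
Sum ≈ 42.70081.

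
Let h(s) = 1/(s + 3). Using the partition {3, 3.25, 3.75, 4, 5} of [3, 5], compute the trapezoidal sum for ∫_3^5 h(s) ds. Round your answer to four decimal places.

Subinterval widths: 0.25, 0.5, 0.25, 1.
h(3) = 1/6, h(3.25) = 0.16, h(3.75) = 4/27, h(4) = 1/7, h(5) = 0.125.
On each subinterval the trapezoid contributes (Δs_i/2)·[h(s_{i-1}) + h(s_i)].
Sum ≈ 0.2882.

0.2882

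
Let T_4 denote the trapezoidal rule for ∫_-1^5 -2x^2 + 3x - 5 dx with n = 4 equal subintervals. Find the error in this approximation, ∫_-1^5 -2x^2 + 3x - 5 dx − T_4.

Exact integral: ∫_-1^5 f(x) dx = -78.
T_4 = -82.5.
Error = -78 − (-82.5) = 4.5.

4.5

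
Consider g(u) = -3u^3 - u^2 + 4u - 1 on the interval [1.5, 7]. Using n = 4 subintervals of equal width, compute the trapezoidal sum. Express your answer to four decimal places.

-1890.1846

Δu = (7 − 1.5)/4 = 1.375.
g(1.5) = -7.375, g(2.875) = -35357/512, g(4.25) = -232.359375, g(5.625) = -278567/512, g(7) = -1051.
T_4 = (Δu/2)·[g(u_0) + 2g(u_1) + 2g(u_2) + 2g(u_3) + g(u_4)].
Sum ≈ -1890.1846.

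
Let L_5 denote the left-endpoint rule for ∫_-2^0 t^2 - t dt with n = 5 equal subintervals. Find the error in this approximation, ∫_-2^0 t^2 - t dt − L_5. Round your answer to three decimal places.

Exact integral: ∫_-2^0 f(t) dt ≈ 4.66667.
L_5 = 5.92.
Error ≈ 4.66667 − 5.92 ≈ -1.253.

-1.253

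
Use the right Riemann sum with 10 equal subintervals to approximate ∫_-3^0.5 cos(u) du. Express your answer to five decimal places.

0.94102

Δu = (0.5 − (-3))/10 = 0.35.
Right endpoints: -2.65, -2.3, -1.95, -1.6, -1.25, -0.9, -0.55, -0.2, 0.15, 0.5.
f(-2.65) ≈ -0.88158, f(-2.3) ≈ -0.66628, f(-1.95) ≈ -0.37018, f(-1.6) ≈ -0.02920, f(-1.25) ≈ 0.31532, f(-0.9) ≈ 0.62161, f(-0.55) ≈ 0.85252, f(-0.2) ≈ 0.98007, f(0.15) ≈ 0.98877, f(0.5) ≈ 0.87758.
Sum = Δu · [f(-2.65) + f(-2.3) + f(-1.95) + ...].
Sum ≈ 0.94102.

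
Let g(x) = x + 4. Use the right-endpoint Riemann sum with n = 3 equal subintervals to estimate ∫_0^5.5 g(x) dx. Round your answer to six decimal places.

42.166667

Δx = (5.5 − 0)/3 = 11/6.
Right endpoints: 11/6, 11/3, 5.5.
g(11/6) = 35/6, g(11/3) = 23/3, g(5.5) = 9.5.
Sum = Δx · [g(11/6) + g(11/3) + g(5.5)].
Sum ≈ 42.166667.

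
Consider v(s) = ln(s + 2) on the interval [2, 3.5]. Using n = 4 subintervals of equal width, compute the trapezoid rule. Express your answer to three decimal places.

2.330

Δs = (3.5 − 2)/4 = 0.375.
v(2) ≈ 1.386, v(2.375) ≈ 1.476, v(2.75) ≈ 1.558, v(3.125) ≈ 1.634, v(3.5) ≈ 1.705.
T_4 = (Δs/2)·[v(s_0) + 2v(s_1) + 2v(s_2) + 2v(s_3) + v(s_4)].
Sum ≈ 2.330.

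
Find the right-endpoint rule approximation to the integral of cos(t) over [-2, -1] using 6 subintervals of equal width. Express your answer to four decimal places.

0.1474

Δt = (-1 − (-2))/6 = 1/6.
Right endpoints: -11/6, -5/3, -1.5, -4/3, -7/6, -1.
f(-11/6) ≈ -0.2595, f(-5/3) ≈ -0.0957, f(-1.5) ≈ 0.0707, f(-4/3) ≈ 0.2352, f(-7/6) ≈ 0.3932, f(-1) ≈ 0.5403.
Sum = Δt · [f(-11/6) + f(-5/3) + f(-1.5) + ...].
Sum ≈ 0.1474.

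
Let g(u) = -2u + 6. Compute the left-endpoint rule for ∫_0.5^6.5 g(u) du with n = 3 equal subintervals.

Δu = (6.5 − 0.5)/3 = 2.
Left endpoints: 0.5, 2.5, 4.5.
g(0.5) = 5, g(2.5) = 1, g(4.5) = -3.
Sum = Δu · [g(0.5) + g(2.5) + g(4.5)].
Sum = 6.

6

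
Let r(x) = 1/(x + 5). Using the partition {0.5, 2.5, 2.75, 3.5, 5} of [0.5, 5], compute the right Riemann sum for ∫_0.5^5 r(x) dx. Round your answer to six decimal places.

0.537160

Subinterval widths: 2, 0.25, 0.75, 1.5.
Right endpoints: 2.5, 2.75, 3.5, 5.
r(2.5) = 2/15, r(2.75) = 4/31, r(3.5) = 2/17, r(5) = 0.1.
Sum = Σ Δx_i · r(x_i).
Sum ≈ 0.537160.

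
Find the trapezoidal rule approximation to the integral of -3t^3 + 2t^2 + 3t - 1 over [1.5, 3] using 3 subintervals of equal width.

-33.71875

Δt = (3 − 1.5)/3 = 0.5.
f(1.5) = -2.125, f(2) = -11, f(2.5) = -27.875, f(3) = -55.
T_3 = (Δt/2)·[f(t_0) + 2f(t_1) + 2f(t_2) + f(t_3)].
Sum = -33.71875.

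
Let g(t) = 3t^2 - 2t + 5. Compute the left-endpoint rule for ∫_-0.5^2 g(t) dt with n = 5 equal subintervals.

15.625

Δt = (2 − (-0.5))/5 = 0.5.
Left endpoints: -0.5, 0, 0.5, 1, 1.5.
g(-0.5) = 6.75, g(0) = 5, g(0.5) = 4.75, g(1) = 6, g(1.5) = 8.75.
Sum = Δt · [g(-0.5) + g(0) + g(0.5) + g(1) + g(1.5)].
Sum = 15.625.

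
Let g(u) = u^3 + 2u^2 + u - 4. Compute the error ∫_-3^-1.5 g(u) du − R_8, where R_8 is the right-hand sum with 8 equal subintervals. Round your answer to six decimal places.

Exact integral: ∫_-3^-1.5 g(u) du = -12.609375.
R_8 ≈ -11.56127930.
Error ≈ -12.609375 − (-11.56127930) ≈ -1.048096.

-1.048096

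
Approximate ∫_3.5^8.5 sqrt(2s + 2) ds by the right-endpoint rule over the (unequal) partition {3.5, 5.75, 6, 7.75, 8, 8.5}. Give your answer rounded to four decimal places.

Subinterval widths: 2.25, 0.25, 1.75, 0.25, 0.5.
Right endpoints: 5.75, 6, 7.75, 8, 8.5.
f(5.75) ≈ 3.6742, f(6) ≈ 3.7417, f(7.75) ≈ 4.1833, f(8) ≈ 4.2426, f(8.5) ≈ 4.3589.
Sum = Σ Δs_i · f(s_i).
Sum ≈ 19.7633.

19.7633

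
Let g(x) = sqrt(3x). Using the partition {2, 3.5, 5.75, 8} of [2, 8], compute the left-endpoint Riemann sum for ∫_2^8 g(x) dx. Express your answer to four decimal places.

Subinterval widths: 1.5, 2.25, 2.25.
Left endpoints: 2, 3.5, 5.75.
g(2) ≈ 2.4495, g(3.5) ≈ 3.2404, g(5.75) ≈ 4.1533.
Sum = Σ Δx_i · g(x_i).
Sum ≈ 20.3100.

20.3100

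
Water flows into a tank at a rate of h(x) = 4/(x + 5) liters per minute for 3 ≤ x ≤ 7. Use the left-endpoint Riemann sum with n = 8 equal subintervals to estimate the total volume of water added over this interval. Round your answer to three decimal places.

Δx = (7 − 3)/8 = 0.5.
Left endpoints: 3, 3.5, 4, 4.5, 5, 5.5, 6, 6.5.
h(3) = 0.5, h(3.5) = 8/17, h(4) = 4/9, h(4.5) = 8/19, h(5) = 0.4, h(5.5) = 8/21, h(6) = 4/11, h(6.5) = 8/23.
Sum = Δx · [h(3) + h(3.5) + h(4) + ...].
Sum ≈ 1.664.

1.664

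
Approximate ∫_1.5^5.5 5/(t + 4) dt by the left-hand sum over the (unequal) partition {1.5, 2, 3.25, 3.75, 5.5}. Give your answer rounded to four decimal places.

2.9701

Subinterval widths: 0.5, 1.25, 0.5, 1.75.
Left endpoints: 1.5, 2, 3.25, 3.75.
f(1.5) = 10/11, f(2) = 5/6, f(3.25) = 20/29, f(3.75) = 20/31.
Sum = Σ Δt_i · f(t_i).
Sum ≈ 2.9701.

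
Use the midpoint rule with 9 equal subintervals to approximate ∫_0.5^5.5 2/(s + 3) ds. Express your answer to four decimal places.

Δs = (5.5 − 0.5)/9 = 5/9.
Midpoints: 7/9, 4/3, 17/9, 22/9, 3, 32/9, 37/9, 14/3, 47/9.
f(7/9) = 9/17, f(4/3) = 6/13, f(17/9) = 9/22, f(22/9) = 18/49, f(3) = 1/3, f(32/9) = 18/59, f(37/9) = 0.28125, f(14/3) = 6/23, f(47/9) = 9/37.
Sum = Δs · [f(7/9) + f(4/3) + f(17/9) + ...].
Sum ≈ 1.7729.

1.7729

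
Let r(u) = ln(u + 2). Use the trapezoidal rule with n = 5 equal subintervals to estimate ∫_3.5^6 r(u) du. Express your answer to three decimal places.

4.758

Δu = (6 − 3.5)/5 = 0.5.
r(3.5) ≈ 1.705, r(4) ≈ 1.792, r(4.5) ≈ 1.872, r(5) ≈ 1.946, r(5.5) ≈ 2.015, r(6) ≈ 2.079.
T_5 = (Δu/2)·[r(u_0) + 2r(u_1) + ... + 2r(u_{4}) + r(u_5)].
Sum ≈ 4.758.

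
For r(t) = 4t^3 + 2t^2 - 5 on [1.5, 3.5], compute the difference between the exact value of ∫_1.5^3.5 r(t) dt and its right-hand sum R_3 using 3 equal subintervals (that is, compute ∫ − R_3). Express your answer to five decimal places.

-64.07407

Exact integral: ∫_1.5^3.5 r(t) dt ≈ 161.3333333.
R_3 ≈ 225.4074074.
Error ≈ 161.3333333 − 225.4074074 ≈ -64.07407.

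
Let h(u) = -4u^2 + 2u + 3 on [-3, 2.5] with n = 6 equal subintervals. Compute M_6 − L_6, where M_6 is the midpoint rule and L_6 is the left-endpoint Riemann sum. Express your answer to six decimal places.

14.704861

M_6 ≈ -41.54282407.
L_6 ≈ -56.24768519.
M_6 − L_6 ≈ 14.704861.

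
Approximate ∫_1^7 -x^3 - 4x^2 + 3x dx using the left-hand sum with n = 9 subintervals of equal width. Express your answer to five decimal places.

Δx = (7 − 1)/9 = 2/3.
Left endpoints: 1, 5/3, 7/3, 3, 11/3, 13/3, 5, 17/3, 19/3.
f(1) = -2, f(5/3) = -290/27, f(7/3) = -742/27, f(3) = -54, f(11/3) = -2486/27, f(13/3) = -3874/27, f(5) = -210, f(17/3) = -7922/27, f(19/3) = -10678/27.
Sum = Δx · [f(1) + f(5/3) + f(7/3) + ...].
Sum ≈ -819.11111.

-819.11111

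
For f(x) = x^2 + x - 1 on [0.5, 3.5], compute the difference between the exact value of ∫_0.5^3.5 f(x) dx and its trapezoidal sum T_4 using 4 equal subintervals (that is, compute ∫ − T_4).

-0.28125

Exact integral: ∫_0.5^3.5 f(x) dx = 17.25.
T_4 = 17.53125.
Error = 17.25 − 17.53125 = -0.28125.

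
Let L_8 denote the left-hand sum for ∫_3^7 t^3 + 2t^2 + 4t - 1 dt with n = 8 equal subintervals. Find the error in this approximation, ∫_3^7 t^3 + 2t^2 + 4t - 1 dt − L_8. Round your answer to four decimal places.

Exact integral: ∫_3^7 f(t) dt ≈ 866.666667.
L_8 = 766.5.
Error ≈ 866.666667 − 766.5 ≈ 100.1667.

100.1667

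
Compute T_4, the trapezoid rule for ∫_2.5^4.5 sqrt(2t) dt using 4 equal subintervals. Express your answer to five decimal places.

5.27085

Δt = (4.5 − 2.5)/4 = 0.5.
f(2.5) ≈ 2.23607, f(3) ≈ 2.44949, f(3.5) ≈ 2.64575, f(4) ≈ 2.82843, f(4.5) ≈ 3.00000.
T_4 = (Δt/2)·[f(t_0) + 2f(t_1) + 2f(t_2) + 2f(t_3) + f(t_4)].
Sum ≈ 5.27085.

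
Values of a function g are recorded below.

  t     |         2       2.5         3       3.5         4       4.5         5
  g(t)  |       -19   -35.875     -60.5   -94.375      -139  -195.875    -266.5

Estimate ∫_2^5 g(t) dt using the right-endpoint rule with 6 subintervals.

Δt = 0.5.
Sum = 0.5·[(-35.875) + (-60.5) + (-94.375) + (-139) + (-195.875) + (-266.5)] = -396.0625.

-396.0625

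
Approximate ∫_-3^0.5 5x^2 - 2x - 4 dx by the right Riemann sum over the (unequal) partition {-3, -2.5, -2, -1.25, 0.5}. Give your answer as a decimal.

24.296875

Subinterval widths: 0.5, 0.5, 0.75, 1.75.
Right endpoints: -2.5, -2, -1.25, 0.5.
f(-2.5) = 32.25, f(-2) = 20, f(-1.25) = 6.3125, f(0.5) = -3.75.
Sum = Σ Δx_i · f(x_i).
Sum = 24.296875.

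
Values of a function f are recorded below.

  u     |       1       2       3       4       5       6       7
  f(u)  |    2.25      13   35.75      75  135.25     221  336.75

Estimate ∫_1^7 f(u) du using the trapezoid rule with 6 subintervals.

Δu = 1.
T_6 = (1/2)·[2.25 + 2·13 + 2·35.75 + 2·75 + 2·135.25 + 2·221 + 336.75] = 649.5.

649.5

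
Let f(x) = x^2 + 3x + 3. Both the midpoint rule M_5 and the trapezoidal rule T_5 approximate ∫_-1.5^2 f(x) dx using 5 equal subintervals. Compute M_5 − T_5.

M_5 = 16.77375.
T_5 = 17.2025.
M_5 − T_5 = -0.42875.

-0.42875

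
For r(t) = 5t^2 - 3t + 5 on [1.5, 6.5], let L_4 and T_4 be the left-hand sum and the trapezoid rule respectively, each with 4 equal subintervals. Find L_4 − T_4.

-115.625

L_4 = 307.96875.
T_4 = 423.59375.
L_4 − T_4 = -115.625.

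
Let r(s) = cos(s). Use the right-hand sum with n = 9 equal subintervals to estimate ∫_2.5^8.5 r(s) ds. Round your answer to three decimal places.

0.259

Δs = (8.5 − 2.5)/9 = 2/3.
Right endpoints: 19/6, 23/6, 4.5, 31/6, 35/6, 6.5, 43/6, 47/6, 8.5.
r(19/6) ≈ -1.000, r(23/6) ≈ -0.770, r(4.5) ≈ -0.211, r(31/6) ≈ 0.439, r(35/6) ≈ 0.901, r(6.5) ≈ 0.977, r(43/6) ≈ 0.634, r(47/6) ≈ 0.021, r(8.5) ≈ -0.602.
Sum = Δs · [r(19/6) + r(23/6) + r(4.5) + ...].
Sum ≈ 0.259.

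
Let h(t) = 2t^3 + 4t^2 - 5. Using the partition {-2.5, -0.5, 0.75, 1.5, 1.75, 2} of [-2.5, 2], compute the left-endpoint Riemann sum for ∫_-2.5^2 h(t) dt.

-22.0625

Subinterval widths: 2, 1.25, 0.75, 0.25, 0.25.
Left endpoints: -2.5, -0.5, 0.75, 1.5, 1.75.
h(-2.5) = -11.25, h(-0.5) = -4.25, h(0.75) = -1.90625, h(1.5) = 10.75, h(1.75) = 17.96875.
Sum = Σ Δt_i · h(t_i).
Sum = -22.0625.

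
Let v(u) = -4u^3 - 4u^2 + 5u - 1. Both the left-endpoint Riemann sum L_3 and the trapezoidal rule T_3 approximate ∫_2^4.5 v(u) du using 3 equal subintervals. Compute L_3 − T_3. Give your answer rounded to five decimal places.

160.41667

L_3 ≈ -318.7962963.
T_3 ≈ -479.2129630.
L_3 − T_3 ≈ 160.41667.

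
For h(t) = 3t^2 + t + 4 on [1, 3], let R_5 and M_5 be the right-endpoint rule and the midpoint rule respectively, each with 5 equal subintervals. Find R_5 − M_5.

5.44

R_5 = 43.36.
M_5 = 37.92.
R_5 − M_5 = 5.44.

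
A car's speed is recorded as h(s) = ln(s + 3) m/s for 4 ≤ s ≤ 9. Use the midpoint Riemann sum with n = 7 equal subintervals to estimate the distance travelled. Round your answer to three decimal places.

11.199

Δs = (9 − 4)/7 = 5/7.
Midpoints: 61/14, 71/14, 81/14, 6.5, 101/14, 111/14, 121/14.
h(61/14) ≈ 1.996, h(71/14) ≈ 2.088, h(81/14) ≈ 2.173, h(6.5) ≈ 2.251, h(101/14) ≈ 2.324, h(111/14) ≈ 2.391, h(121/14) ≈ 2.455.
Sum = Δs · [h(61/14) + h(71/14) + h(81/14) + ...].
Sum ≈ 11.199.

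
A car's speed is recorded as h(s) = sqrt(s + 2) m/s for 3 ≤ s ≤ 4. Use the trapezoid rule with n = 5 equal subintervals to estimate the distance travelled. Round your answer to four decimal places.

Δs = (4 − 3)/5 = 0.2.
h(3) ≈ 2.2361, h(3.2) ≈ 2.2804, h(3.4) ≈ 2.3238, h(3.6) ≈ 2.3664, h(3.8) ≈ 2.4083, h(4) ≈ 2.4495.
T_5 = (Δs/2)·[h(s_0) + 2h(s_1) + ... + 2h(s_{4}) + h(s_5)].
Sum ≈ 2.3443.

2.3443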